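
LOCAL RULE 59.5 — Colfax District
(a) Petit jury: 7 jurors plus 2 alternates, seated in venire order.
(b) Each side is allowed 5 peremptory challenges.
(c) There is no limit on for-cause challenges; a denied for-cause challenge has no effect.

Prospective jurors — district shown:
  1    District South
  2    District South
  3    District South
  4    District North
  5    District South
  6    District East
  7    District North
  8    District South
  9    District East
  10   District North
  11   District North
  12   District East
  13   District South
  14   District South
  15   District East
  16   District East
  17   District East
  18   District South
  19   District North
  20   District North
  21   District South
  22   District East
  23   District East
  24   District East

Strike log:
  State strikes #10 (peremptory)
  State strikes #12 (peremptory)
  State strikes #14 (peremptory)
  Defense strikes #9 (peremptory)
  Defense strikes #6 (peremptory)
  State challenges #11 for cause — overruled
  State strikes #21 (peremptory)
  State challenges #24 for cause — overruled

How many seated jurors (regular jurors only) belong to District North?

2

Removed: #6, #9, #10, #12, #14, #21.
Seated jurors 1–7: #1, #2, #3, #4, #5, #7, #8 (alternates #11, #13 not counted).
Of those, in District North: #4, #7 → 2.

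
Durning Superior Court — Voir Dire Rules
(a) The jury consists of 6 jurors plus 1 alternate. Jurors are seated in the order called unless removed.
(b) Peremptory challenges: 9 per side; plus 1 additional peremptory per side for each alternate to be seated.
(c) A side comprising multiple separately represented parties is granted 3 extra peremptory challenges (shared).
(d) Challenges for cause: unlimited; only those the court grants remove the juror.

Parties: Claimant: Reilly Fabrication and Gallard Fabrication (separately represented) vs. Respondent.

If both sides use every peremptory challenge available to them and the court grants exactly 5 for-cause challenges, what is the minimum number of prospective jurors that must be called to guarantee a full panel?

35

Seats to fill: 6 + 1 alternates = 7.
Peremptories — Claimant: 9 + 1×1 + 3 = 13; Respondent: 9 + 1×1 = 10; total 23.
For-cause removals: 5.
Minimum venire: 7 + 23 + 5 = 35.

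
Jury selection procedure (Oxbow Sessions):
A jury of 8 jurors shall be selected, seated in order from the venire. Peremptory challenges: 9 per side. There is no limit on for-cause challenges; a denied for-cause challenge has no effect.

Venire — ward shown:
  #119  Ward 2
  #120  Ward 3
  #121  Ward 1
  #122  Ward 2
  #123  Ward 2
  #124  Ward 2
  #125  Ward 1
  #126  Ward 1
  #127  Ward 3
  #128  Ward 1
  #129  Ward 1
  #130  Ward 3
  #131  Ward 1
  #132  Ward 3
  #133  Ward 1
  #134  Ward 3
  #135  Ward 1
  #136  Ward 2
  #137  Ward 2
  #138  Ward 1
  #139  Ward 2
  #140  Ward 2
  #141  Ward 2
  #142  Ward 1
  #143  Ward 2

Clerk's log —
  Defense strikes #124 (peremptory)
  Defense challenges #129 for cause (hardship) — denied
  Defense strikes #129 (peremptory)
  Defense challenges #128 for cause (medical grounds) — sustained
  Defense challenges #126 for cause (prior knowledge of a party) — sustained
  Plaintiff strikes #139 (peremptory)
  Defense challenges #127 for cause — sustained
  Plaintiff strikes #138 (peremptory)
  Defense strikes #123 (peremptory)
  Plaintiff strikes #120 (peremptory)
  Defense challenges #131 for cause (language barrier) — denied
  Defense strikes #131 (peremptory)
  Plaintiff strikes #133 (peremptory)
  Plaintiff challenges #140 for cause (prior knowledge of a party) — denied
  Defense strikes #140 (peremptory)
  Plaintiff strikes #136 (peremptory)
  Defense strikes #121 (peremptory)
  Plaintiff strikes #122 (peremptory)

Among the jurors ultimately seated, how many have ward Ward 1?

2

Removed: #120, #121, #122, #123, #124, #126, #127, #128, #129, #131, #133, #136, #138, #139, #140.
Seated jurors 1–8: #119, #125, #130, #132, #134, #135, #137, #141.
Of those, in Ward 1: #125, #135 → 2.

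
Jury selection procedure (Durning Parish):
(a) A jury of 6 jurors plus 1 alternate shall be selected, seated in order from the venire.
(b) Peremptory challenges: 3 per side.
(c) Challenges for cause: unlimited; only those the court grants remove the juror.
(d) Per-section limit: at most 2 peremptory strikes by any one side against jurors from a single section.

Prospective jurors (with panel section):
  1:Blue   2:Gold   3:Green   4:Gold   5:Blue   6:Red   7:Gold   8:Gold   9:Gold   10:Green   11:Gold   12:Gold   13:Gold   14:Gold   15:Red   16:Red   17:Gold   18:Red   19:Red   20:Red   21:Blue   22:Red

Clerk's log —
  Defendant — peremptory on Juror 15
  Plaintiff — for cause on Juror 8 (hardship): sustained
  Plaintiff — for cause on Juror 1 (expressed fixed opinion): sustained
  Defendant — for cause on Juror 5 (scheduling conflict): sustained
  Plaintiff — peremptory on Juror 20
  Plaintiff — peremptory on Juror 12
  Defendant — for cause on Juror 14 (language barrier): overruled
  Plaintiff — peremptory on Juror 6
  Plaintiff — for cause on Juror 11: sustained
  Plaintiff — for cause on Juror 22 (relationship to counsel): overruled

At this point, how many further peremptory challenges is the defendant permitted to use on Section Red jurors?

Defendant peremptories so far: #15 — 1 of 3 used, 2 left overall.
Against Section Red: #15 — 1 used; per-section cap 2 leaves 1.
Binding limit: min(2, 1) = 1.

1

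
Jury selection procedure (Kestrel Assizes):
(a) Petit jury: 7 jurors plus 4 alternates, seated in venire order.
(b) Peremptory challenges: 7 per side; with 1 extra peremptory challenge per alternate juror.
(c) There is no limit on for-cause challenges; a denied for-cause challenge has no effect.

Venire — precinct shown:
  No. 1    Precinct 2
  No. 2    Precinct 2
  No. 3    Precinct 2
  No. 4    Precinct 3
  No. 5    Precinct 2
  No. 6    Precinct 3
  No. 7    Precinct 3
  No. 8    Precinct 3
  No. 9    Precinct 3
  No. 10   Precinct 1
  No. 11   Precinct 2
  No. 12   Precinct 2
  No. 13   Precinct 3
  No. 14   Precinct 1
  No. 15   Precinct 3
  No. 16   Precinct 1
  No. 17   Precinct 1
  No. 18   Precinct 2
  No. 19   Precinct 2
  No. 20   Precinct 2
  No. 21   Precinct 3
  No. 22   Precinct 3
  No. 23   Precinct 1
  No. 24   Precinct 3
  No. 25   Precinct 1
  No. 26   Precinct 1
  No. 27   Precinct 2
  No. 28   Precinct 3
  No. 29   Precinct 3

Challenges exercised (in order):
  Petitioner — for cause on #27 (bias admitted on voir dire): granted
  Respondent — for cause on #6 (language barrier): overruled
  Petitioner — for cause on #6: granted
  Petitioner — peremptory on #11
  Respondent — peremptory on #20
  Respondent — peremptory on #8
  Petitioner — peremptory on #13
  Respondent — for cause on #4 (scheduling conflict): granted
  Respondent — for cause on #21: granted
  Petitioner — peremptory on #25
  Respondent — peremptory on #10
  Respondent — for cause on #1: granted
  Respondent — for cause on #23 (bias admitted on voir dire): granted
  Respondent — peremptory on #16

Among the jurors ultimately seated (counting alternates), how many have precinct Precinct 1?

2

Removed: #1, #4, #6, #8, #10, #11, #13, #16, #20, #21, #23, #25, #27.
Seated (11 incl. alternates): #2, #3, #5, #7, #9, #12, #14, #15, #17, #18, #19.
Of those, in Precinct 1: #14, #17 → 2.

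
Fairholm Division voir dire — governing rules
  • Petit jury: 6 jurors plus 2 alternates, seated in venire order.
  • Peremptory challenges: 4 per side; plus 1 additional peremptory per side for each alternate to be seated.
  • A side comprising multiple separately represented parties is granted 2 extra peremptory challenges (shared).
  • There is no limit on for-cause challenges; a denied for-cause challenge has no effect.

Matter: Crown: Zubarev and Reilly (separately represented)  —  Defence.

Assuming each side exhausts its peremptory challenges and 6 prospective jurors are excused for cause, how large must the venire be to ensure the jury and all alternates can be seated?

28

Seats to fill: 6 + 2 alternates = 8.
Peremptories — Crown: 4 + 1×2 + 2 = 8; Defence: 4 + 1×2 = 6; total 14.
For-cause removals: 6.
Minimum venire: 8 + 14 + 6 = 28.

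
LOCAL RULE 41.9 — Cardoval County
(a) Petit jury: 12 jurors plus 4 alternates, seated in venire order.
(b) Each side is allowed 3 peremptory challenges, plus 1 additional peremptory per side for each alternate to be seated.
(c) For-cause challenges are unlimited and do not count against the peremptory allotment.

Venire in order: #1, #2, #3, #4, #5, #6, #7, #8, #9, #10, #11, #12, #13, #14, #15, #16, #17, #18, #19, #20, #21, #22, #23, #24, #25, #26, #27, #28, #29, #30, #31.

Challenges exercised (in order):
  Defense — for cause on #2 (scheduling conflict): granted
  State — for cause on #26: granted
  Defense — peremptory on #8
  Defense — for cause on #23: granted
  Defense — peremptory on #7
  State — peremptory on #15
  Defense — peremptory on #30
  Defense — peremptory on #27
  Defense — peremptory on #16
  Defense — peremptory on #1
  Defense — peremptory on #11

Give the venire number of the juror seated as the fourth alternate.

24

Removed: #1, #2, #7, #8, #11, #15, #16, #23, #26, #27, #30.
Seating in order: seats 1–12 → #3, #4, #5, #6, #9, #10, #12, #13, #14, #17, #18, #19; alternates → #20, #21, #22, #24.
So alternate 4 is #24.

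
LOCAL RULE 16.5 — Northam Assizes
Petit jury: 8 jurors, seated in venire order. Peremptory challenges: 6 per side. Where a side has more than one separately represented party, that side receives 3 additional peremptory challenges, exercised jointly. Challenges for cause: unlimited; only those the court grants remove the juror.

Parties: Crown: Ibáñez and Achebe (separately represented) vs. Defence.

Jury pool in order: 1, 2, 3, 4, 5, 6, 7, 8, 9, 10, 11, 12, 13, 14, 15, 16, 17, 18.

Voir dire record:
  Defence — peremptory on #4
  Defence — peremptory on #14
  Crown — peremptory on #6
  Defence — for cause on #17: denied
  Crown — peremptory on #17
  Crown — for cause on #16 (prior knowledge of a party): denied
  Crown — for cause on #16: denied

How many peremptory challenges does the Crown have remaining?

7

Crown allotment: 6 base + 3 multi-party = 9.
Crown peremptories used: #6, #17 — 2 (for-cause on #16, #16 don't count).
Remaining: 9 − 2 = 7.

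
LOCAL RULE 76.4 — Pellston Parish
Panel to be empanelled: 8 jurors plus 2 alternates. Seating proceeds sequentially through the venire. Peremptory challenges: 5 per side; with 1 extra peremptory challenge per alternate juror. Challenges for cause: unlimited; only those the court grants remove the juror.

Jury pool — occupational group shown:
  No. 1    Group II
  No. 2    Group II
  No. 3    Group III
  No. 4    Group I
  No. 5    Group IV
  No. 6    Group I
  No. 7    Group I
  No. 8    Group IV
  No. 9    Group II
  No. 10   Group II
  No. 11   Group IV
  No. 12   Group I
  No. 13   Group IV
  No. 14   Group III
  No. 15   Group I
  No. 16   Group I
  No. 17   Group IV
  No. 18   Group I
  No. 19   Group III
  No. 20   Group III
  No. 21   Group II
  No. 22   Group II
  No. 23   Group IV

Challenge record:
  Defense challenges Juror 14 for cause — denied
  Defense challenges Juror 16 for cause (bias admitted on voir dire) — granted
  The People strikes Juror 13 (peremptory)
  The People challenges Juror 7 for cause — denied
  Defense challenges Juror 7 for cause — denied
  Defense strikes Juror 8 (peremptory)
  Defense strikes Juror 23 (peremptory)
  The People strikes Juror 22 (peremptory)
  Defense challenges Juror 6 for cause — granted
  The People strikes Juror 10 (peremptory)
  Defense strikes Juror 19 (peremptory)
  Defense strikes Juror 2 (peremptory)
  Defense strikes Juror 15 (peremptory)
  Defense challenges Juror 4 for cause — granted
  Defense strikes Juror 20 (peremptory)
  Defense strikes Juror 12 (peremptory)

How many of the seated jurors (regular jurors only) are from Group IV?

Removed: #2, #4, #6, #8, #10, #12, #13, #15, #16, #19, #20, #22, #23.
Seated jurors 1–8: #1, #3, #5, #7, #9, #11, #14, #17 (alternates #18, #21 not counted).
Of those, in Group IV: #5, #11, #17 → 3.

3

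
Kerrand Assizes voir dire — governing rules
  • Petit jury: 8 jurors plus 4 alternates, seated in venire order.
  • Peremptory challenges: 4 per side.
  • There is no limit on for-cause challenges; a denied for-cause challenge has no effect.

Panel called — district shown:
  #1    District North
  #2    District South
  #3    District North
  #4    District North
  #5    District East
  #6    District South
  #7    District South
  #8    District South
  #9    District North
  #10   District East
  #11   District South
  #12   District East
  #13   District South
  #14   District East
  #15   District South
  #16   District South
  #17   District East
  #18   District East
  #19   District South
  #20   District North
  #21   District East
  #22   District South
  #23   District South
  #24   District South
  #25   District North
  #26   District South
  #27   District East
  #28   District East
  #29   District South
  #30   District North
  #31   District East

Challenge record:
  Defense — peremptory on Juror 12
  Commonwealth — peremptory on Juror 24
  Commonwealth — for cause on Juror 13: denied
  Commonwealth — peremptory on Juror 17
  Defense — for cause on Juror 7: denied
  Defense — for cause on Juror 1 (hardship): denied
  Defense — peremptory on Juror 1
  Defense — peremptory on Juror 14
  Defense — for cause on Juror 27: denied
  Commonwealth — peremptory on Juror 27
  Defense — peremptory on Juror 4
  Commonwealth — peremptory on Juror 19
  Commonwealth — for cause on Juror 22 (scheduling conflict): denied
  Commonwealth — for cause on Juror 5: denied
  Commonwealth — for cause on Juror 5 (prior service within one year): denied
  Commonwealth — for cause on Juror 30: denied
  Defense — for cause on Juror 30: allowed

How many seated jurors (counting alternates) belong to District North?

2

Removed: #1, #4, #12, #14, #17, #19, #24, #27, #30.
Seated (12 incl. alternates): #2, #3, #5, #6, #7, #8, #9, #10, #11, #13, #15, #16.
Of those, in District North: #3, #9 → 2.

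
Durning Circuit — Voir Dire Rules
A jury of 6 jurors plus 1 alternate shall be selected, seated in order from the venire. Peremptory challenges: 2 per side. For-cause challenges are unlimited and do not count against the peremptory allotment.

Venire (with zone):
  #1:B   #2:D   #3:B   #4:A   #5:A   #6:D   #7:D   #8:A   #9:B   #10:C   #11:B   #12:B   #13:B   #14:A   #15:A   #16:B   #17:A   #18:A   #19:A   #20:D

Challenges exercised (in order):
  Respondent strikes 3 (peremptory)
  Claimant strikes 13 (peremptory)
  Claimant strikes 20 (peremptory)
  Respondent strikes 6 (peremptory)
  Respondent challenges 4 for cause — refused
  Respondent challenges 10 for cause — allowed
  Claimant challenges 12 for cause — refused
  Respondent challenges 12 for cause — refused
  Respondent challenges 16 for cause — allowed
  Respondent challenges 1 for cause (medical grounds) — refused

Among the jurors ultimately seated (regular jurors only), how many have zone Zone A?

3

Removed: #3, #6, #10, #13, #16, #20.
Seated jurors 1–6: #1, #2, #4, #5, #7, #8 (alternates #9 not counted).
Of those, in Zone A: #4, #5, #8 → 3.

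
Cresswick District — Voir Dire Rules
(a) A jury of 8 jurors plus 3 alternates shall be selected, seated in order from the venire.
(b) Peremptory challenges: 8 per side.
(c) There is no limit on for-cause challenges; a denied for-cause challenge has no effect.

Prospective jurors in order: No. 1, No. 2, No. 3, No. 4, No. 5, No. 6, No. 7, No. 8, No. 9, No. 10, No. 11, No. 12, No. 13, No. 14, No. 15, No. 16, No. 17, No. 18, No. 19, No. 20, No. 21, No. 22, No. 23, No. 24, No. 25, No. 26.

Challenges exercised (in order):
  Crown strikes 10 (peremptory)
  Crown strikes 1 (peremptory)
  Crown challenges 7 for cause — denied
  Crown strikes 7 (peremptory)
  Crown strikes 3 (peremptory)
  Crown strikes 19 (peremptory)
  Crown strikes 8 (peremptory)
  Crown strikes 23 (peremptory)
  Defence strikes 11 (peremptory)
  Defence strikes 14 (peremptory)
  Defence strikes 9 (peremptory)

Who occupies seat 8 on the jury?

16

Removed: #1, #3, #7, #8, #9, #10, #11, #14, #19, #23.
Seating in order: seats 1–8 → #2, #4, #5, #6, #12, #13, #15, #16; alternates → #17, #18, #20.
So seat 8 is #16.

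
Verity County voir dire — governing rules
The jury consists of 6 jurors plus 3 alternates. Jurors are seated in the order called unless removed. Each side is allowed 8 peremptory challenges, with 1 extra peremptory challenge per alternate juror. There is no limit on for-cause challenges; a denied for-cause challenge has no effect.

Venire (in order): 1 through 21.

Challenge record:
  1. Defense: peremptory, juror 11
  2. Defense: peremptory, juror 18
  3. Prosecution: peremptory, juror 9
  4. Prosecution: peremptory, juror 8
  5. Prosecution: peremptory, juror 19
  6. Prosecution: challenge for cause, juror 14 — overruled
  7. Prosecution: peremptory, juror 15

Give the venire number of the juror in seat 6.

Removed: #8, #9, #11, #15, #18, #19. (#14 stays — for-cause denied.)
Seating in order: seats 1–6 → #1, #2, #3, #4, #5, #6; alternates → #7, #10, #12.
So seat 6 is #6.

6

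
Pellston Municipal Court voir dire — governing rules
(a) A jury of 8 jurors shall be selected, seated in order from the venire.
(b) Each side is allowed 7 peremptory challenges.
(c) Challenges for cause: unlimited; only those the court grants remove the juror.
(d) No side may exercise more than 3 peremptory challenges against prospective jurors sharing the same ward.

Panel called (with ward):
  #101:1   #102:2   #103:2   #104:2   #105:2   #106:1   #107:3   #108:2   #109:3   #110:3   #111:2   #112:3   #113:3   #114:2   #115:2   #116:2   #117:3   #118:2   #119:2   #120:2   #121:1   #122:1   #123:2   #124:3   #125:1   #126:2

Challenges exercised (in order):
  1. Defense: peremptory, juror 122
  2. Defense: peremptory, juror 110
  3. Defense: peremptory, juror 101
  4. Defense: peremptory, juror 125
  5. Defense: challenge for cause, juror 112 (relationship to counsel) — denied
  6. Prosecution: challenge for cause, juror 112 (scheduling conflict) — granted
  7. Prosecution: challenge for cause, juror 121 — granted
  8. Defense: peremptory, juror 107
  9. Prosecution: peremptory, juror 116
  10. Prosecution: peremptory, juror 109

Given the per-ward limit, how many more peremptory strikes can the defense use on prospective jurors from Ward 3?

1

Defense peremptories so far: #122, #110, #101, #125, #107 — 5 of 7 used, 2 left overall.
Against Ward 3: #110, #107 — 2 used; per-ward cap 3 leaves 1.
Binding limit: min(2, 1) = 1.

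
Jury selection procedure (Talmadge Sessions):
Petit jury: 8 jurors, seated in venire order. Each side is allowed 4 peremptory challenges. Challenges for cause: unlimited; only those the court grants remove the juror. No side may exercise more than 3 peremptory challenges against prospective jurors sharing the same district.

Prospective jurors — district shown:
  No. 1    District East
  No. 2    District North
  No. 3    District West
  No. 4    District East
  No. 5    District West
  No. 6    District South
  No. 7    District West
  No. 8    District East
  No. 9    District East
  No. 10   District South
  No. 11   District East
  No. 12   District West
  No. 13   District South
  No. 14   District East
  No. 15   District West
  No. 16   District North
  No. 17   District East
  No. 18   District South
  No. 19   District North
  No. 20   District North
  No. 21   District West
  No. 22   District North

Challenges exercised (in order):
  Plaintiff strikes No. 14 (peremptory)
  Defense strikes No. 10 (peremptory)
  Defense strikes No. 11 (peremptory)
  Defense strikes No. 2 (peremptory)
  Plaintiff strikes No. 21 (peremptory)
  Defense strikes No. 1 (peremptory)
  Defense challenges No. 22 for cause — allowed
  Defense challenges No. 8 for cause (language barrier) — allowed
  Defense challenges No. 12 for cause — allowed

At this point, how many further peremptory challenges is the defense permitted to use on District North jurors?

Defense peremptories so far: #10, #11, #2, #1 — 4 of 4 used, 0 left overall.
Against District North: #2 — 1 used; per-district cap 3 leaves 2.
Binding limit: min(0, 2) = 0.

0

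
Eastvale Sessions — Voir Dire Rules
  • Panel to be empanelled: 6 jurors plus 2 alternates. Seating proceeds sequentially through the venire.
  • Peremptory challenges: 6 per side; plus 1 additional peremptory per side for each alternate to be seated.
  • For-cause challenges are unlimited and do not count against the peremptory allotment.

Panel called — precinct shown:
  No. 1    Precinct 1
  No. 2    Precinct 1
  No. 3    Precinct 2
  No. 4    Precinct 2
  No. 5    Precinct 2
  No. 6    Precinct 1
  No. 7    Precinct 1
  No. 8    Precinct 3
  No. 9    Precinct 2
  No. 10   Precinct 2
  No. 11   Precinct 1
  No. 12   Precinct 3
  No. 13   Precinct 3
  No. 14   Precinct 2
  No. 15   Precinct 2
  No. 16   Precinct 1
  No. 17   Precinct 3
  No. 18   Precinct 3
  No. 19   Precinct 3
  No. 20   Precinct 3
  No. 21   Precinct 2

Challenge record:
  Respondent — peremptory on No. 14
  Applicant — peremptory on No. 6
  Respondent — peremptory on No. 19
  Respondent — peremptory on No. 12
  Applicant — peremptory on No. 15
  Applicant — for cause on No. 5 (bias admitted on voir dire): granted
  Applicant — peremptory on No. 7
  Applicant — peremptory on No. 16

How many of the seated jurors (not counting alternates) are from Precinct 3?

1

Removed: #5, #6, #7, #12, #14, #15, #16, #19.
Seated jurors 1–6: #1, #2, #3, #4, #8, #9 (alternates #10, #11 not counted).
Of those, in Precinct 3: #8 → 1.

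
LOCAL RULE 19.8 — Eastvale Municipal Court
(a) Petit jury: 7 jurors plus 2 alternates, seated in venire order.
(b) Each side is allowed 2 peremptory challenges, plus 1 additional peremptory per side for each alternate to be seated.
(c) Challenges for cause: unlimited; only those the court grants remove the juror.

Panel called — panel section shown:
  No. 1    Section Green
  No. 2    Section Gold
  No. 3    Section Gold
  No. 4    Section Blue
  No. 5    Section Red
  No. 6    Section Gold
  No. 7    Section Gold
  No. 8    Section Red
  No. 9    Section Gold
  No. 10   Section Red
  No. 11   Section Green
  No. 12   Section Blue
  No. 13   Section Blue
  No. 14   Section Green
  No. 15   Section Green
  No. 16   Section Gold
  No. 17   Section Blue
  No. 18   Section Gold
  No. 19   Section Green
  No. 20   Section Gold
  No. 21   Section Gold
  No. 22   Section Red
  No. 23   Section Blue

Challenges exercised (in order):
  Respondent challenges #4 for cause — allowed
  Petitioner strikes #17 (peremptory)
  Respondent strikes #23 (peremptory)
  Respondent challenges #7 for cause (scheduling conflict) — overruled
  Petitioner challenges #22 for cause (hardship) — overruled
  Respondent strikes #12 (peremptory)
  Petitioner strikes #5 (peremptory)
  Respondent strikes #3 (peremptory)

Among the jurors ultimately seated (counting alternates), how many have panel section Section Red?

2

Removed: #3, #4, #5, #12, #17, #23.
Seated (9 incl. alternates): #1, #2, #6, #7, #8, #9, #10, #11, #13.
Of those, in Section Red: #8, #10 → 2.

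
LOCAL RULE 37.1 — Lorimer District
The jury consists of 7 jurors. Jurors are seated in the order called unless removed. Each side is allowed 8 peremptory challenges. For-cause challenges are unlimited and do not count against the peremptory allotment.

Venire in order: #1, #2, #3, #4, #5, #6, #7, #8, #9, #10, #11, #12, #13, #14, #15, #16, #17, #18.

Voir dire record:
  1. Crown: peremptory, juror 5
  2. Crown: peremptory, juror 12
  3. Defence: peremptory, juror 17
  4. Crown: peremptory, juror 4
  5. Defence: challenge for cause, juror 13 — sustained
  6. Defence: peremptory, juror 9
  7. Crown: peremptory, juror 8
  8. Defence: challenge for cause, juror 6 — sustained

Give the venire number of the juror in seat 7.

14

Removed: #4, #5, #6, #8, #9, #12, #13, #17.
Filling seats in venire order through position 7: #1, #2, #3, #7, #10, #11, #14.
So seat 7 is #14.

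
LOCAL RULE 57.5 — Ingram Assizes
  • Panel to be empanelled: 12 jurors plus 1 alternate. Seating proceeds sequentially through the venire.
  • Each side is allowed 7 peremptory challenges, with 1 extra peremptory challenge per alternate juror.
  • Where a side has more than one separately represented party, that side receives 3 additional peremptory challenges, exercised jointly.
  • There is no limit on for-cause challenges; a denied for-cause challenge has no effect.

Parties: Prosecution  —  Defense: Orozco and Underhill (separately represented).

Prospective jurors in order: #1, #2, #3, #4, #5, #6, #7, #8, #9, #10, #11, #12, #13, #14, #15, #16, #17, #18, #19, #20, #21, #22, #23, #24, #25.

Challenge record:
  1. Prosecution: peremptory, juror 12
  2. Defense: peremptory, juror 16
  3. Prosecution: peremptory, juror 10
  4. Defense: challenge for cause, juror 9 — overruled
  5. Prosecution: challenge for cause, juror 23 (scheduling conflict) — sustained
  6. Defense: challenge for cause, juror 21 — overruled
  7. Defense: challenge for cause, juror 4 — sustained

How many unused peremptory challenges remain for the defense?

Defense allotment: 7 base + 1 × 1 alternate + 3 multi-party = 11.
Defense peremptories used: #16 — 1 (for-cause on #9, #21, #4 don't count).
Remaining: 11 − 1 = 10.

10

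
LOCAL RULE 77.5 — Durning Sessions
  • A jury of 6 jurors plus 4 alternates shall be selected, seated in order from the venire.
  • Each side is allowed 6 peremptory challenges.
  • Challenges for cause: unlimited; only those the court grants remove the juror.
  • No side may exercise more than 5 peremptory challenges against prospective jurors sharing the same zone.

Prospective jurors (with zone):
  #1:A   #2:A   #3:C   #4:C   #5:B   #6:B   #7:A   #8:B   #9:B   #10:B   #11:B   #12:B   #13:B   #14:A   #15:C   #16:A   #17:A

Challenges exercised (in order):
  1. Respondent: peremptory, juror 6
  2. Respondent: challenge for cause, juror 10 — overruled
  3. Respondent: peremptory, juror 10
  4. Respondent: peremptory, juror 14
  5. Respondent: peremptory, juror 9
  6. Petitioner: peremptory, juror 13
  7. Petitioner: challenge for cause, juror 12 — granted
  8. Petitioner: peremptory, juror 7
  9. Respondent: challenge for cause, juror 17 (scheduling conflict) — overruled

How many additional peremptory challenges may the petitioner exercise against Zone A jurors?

Petitioner peremptories so far: #13, #7 — 2 of 6 used, 4 left overall.
Against Zone A: #7 — 1 used; per-zone cap 5 leaves 4.
Binding limit: min(4, 4) = 4.

4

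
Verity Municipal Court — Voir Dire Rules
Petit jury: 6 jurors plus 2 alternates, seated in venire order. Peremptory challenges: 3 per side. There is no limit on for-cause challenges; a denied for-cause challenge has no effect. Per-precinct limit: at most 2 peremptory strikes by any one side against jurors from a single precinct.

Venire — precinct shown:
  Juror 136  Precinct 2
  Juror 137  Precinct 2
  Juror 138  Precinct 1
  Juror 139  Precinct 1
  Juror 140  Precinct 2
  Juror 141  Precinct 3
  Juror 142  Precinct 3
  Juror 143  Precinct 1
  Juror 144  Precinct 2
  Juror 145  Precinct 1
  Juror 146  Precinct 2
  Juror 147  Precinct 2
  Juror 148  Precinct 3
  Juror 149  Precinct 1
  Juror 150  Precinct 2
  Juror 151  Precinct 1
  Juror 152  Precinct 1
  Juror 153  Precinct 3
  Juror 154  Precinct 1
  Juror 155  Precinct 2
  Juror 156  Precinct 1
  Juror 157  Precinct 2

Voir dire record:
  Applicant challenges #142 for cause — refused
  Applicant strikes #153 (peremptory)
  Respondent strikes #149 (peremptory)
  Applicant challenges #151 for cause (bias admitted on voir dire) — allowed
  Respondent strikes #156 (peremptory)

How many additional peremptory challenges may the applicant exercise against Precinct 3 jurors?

1

Applicant peremptories so far: #153 — 1 of 3 used, 2 left overall.
Against Precinct 3: #153 — 1 used; per-precinct cap 2 leaves 1.
Binding limit: min(2, 1) = 1.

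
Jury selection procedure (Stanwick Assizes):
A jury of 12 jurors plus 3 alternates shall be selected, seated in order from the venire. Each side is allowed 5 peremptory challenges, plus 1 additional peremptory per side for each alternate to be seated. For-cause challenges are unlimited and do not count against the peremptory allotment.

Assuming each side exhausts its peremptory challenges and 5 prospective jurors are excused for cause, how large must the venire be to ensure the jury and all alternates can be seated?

Seats to fill: 12 + 3 alternates = 15.
Peremptories: 5 + 1×3 = 8 per side × 2 sides = 16.
For-cause removals: 5.
Minimum venire: 15 + 16 + 5 = 36.

36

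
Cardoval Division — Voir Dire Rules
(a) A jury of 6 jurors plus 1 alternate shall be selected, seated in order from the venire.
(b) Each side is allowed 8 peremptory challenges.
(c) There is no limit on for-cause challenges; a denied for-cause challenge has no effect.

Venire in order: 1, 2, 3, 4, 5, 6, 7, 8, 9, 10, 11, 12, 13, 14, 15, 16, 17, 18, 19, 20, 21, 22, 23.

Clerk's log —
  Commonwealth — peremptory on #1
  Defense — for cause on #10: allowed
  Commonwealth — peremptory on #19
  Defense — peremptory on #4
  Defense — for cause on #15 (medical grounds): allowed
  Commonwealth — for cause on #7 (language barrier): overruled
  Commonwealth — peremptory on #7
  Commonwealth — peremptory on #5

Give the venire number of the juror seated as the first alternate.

Removed: #1, #4, #5, #7, #10, #15, #19.
Filling seats in venire order through position 7: #2, #3, #6, #8, #9, #11, #12.
So alternate 1 is #12.

12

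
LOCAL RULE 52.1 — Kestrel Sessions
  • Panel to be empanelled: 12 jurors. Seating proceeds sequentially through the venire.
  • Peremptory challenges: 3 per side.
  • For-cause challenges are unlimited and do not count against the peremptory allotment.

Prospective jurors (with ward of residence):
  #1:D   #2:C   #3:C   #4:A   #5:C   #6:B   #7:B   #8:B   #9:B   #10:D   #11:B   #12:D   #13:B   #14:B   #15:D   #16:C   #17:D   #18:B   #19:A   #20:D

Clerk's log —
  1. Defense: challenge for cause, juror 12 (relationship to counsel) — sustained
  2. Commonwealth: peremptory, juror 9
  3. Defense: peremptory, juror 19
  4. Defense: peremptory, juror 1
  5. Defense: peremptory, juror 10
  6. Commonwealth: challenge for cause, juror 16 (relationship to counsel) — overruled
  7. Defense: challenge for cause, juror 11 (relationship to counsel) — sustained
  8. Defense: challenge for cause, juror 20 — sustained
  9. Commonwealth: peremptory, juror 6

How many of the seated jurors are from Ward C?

4

Removed: #1, #6, #9, #10, #11, #12, #19, #20.
Seated jurors 1–12: #2, #3, #4, #5, #7, #8, #13, #14, #15, #16, #17, #18.
Of those, in Ward C: #2, #3, #5, #16 → 4.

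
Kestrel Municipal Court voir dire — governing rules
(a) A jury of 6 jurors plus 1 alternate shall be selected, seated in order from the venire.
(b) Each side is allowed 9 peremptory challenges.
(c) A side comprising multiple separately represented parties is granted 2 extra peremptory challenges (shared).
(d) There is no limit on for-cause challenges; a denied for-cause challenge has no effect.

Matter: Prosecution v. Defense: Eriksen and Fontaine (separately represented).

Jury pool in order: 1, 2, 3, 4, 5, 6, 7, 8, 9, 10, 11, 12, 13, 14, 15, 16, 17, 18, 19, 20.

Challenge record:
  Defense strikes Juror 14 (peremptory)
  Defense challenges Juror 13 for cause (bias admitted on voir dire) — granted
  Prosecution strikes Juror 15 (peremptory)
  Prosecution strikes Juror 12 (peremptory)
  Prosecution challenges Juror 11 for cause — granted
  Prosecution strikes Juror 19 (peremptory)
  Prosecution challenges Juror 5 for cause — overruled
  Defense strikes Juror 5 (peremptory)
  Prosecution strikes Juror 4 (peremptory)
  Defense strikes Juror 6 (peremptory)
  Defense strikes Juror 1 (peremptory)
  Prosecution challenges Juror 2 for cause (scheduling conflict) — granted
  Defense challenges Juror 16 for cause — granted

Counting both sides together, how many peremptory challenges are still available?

Prosecution allotment: 9. Defense allotment: 9 base + 2 multi-party = 11.
Prosecution peremptories used: #15, #12, #19, #4 — 4 (for-cause on #11, #5, #2 don't count).
Defense peremptories used: #14, #5, #6, #1 — 4 (for-cause on #13, #16 don't count).
Remaining: (9 − 4) + (11 − 4) = 12.

12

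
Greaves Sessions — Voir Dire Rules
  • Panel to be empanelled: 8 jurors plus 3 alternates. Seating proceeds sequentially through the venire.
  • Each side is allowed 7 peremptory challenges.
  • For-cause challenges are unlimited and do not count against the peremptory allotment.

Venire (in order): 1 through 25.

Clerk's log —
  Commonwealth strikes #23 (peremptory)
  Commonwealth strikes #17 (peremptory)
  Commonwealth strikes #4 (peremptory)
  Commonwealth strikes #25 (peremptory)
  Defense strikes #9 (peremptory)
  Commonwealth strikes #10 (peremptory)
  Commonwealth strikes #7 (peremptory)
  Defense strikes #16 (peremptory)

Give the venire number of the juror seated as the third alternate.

Removed: #4, #7, #9, #10, #16, #17, #23, #25.
Filling seats in venire order through position 11: #1, #2, #3, #5, #6, #8, #11, #12, #13, #14, #15.
So alternate 3 is #15.

15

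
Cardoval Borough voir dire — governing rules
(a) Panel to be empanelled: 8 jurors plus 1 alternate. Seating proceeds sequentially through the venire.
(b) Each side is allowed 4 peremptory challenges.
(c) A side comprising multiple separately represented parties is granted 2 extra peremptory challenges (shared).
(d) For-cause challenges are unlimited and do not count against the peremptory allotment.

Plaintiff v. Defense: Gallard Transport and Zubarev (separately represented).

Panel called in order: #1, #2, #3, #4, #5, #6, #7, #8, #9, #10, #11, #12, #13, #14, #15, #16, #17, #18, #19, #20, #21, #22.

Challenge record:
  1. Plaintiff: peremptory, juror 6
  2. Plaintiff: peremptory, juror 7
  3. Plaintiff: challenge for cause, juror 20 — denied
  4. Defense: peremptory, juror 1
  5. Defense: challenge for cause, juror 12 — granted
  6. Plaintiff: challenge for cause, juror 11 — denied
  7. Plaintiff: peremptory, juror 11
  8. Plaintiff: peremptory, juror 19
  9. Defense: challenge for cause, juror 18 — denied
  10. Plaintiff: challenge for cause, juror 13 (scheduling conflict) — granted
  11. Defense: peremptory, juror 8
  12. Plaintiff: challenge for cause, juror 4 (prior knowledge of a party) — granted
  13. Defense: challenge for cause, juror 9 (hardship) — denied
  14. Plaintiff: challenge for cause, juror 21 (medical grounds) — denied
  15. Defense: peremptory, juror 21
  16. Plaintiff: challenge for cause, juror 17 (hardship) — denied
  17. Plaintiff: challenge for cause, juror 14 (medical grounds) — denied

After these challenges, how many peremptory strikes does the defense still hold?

Defense allotment: 4 base + 2 multi-party = 6.
Defense peremptories used: #1, #8, #21 — 3 (for-cause on #12, #18, #9 don't count).
Remaining: 6 − 3 = 3.

3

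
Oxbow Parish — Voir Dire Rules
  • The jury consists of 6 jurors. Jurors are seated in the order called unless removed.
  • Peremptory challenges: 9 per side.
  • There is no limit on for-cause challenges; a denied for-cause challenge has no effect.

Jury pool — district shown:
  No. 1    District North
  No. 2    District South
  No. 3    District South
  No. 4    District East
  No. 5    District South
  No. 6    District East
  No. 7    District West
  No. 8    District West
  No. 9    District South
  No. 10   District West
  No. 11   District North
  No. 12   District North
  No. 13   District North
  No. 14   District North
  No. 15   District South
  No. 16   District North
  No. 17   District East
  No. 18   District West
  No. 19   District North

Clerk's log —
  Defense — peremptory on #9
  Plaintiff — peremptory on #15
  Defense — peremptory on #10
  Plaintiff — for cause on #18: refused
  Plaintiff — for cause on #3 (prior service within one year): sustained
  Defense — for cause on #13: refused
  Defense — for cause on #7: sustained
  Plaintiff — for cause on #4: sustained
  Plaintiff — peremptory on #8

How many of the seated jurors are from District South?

2

Removed: #3, #4, #7, #8, #9, #10, #15.
Seated jurors 1–6: #1, #2, #5, #6, #11, #12.
Of those, in District South: #2, #5 → 2.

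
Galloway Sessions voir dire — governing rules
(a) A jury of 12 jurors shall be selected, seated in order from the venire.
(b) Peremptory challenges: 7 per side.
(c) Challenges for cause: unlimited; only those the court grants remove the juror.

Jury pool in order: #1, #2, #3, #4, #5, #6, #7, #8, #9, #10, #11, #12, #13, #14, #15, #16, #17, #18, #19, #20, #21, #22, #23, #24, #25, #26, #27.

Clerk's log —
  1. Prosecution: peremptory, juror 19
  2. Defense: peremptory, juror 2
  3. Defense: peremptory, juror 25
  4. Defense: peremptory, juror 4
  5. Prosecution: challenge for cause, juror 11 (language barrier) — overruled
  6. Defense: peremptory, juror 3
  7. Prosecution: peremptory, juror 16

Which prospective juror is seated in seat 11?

14

Removed: #2, #3, #4, #16, #19, #25. (#11 stays — for-cause denied.)
Seating in order: seats 1–12 → #1, #5, #6, #7, #8, #9, #10, #11, #12, #13, #14, #15.
So seat 11 is #14.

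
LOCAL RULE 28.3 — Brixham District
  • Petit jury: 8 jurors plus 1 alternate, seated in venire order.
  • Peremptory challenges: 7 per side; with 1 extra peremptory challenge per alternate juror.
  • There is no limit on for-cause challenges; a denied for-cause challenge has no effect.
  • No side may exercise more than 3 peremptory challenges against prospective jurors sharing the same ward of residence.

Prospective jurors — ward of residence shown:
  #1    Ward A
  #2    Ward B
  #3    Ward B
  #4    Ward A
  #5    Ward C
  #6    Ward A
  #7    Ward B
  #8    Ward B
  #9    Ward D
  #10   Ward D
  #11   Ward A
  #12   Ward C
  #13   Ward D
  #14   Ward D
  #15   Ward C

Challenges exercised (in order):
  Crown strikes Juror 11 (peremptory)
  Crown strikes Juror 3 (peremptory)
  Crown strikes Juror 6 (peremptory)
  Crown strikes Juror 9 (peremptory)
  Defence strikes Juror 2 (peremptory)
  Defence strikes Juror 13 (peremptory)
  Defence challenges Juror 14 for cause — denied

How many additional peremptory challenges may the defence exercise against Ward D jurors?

2

Defence peremptories so far: #2, #13 — 2 of 8 used, 6 left overall.
Against Ward D: #13 — 1 used; per-ward cap 3 leaves 2.
Binding limit: min(6, 2) = 2.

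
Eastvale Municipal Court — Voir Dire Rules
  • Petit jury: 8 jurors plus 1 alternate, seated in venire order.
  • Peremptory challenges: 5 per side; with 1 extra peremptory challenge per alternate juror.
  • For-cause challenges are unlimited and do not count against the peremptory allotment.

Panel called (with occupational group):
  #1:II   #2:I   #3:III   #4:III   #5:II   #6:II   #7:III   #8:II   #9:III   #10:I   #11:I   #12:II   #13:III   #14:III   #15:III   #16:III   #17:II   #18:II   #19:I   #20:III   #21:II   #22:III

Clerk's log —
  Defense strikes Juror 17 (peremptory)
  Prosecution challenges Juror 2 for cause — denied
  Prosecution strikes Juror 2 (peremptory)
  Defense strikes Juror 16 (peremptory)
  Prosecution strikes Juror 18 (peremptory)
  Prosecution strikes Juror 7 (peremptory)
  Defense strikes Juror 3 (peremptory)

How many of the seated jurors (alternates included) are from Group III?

2

Removed: #2, #3, #7, #16, #17, #18.
Seated (9 incl. alternates): #1, #4, #5, #6, #8, #9, #10, #11, #12.
Of those, in Group III: #4, #9 → 2.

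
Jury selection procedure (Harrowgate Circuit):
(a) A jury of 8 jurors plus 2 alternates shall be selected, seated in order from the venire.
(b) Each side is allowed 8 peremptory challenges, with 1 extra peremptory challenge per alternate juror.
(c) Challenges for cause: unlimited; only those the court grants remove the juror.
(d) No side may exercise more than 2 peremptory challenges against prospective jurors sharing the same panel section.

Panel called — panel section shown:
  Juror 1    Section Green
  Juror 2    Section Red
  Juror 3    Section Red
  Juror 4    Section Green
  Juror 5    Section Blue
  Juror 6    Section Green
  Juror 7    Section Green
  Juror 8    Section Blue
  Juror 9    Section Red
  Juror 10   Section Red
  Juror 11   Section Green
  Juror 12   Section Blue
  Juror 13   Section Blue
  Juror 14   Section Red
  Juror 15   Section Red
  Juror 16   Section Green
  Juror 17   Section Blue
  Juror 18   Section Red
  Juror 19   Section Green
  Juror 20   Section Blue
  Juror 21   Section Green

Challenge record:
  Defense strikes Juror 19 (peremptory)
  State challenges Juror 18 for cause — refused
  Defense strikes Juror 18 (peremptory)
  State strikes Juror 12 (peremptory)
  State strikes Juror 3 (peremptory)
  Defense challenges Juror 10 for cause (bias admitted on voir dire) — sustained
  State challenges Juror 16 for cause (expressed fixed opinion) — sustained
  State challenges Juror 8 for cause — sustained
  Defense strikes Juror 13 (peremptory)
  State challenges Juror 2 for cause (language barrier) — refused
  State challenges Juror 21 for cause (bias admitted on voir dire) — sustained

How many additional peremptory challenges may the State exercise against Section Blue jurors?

1

State peremptories so far: #12, #3 — 2 of 10 used, 8 left overall.
Against Section Blue: #12 — 1 used; per-section cap 2 leaves 1.
Binding limit: min(8, 1) = 1.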